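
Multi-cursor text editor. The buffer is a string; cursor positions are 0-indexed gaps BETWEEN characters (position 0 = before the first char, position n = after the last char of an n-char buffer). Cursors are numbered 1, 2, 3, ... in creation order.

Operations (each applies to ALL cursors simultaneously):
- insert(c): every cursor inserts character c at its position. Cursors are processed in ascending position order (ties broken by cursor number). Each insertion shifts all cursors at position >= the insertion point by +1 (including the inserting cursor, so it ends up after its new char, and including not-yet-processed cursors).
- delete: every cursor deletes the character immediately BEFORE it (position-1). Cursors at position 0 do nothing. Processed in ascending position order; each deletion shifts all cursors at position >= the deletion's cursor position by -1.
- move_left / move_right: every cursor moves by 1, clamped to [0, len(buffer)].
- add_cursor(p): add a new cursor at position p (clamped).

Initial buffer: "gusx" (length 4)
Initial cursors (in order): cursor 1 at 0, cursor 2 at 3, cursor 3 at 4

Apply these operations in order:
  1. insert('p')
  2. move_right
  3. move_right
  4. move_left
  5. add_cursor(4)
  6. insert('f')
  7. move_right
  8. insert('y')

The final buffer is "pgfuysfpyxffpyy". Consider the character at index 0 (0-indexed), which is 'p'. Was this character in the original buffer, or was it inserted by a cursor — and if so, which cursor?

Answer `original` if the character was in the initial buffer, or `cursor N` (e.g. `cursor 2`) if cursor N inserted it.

Answer: cursor 1

Derivation:
After op 1 (insert('p')): buffer="pguspxp" (len 7), cursors c1@1 c2@5 c3@7, authorship 1...2.3
After op 2 (move_right): buffer="pguspxp" (len 7), cursors c1@2 c2@6 c3@7, authorship 1...2.3
After op 3 (move_right): buffer="pguspxp" (len 7), cursors c1@3 c2@7 c3@7, authorship 1...2.3
After op 4 (move_left): buffer="pguspxp" (len 7), cursors c1@2 c2@6 c3@6, authorship 1...2.3
After op 5 (add_cursor(4)): buffer="pguspxp" (len 7), cursors c1@2 c4@4 c2@6 c3@6, authorship 1...2.3
After op 6 (insert('f')): buffer="pgfusfpxffp" (len 11), cursors c1@3 c4@6 c2@10 c3@10, authorship 1.1..42.233
After op 7 (move_right): buffer="pgfusfpxffp" (len 11), cursors c1@4 c4@7 c2@11 c3@11, authorship 1.1..42.233
After op 8 (insert('y')): buffer="pgfuysfpyxffpyy" (len 15), cursors c1@5 c4@9 c2@15 c3@15, authorship 1.1.1.424.23323
Authorship (.=original, N=cursor N): 1 . 1 . 1 . 4 2 4 . 2 3 3 2 3
Index 0: author = 1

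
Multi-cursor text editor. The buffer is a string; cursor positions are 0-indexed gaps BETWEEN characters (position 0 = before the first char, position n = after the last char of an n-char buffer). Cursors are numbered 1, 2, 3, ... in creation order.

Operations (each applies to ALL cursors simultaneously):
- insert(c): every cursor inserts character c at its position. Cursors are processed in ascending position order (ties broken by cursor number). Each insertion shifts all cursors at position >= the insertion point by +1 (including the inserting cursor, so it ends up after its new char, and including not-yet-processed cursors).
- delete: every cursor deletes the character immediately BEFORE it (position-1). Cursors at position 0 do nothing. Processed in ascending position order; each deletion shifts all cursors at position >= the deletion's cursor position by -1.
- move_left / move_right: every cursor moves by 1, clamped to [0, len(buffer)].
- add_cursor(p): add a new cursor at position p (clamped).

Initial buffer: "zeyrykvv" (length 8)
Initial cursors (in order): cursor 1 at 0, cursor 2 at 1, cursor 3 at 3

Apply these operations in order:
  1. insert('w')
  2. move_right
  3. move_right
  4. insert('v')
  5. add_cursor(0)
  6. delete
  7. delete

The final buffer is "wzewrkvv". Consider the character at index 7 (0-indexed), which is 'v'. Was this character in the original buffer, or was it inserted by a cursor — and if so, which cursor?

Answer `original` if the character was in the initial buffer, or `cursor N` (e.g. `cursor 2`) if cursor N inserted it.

After op 1 (insert('w')): buffer="wzweywrykvv" (len 11), cursors c1@1 c2@3 c3@6, authorship 1.2..3.....
After op 2 (move_right): buffer="wzweywrykvv" (len 11), cursors c1@2 c2@4 c3@7, authorship 1.2..3.....
After op 3 (move_right): buffer="wzweywrykvv" (len 11), cursors c1@3 c2@5 c3@8, authorship 1.2..3.....
After op 4 (insert('v')): buffer="wzwveyvwryvkvv" (len 14), cursors c1@4 c2@7 c3@11, authorship 1.21..23..3...
After op 5 (add_cursor(0)): buffer="wzwveyvwryvkvv" (len 14), cursors c4@0 c1@4 c2@7 c3@11, authorship 1.21..23..3...
After op 6 (delete): buffer="wzweywrykvv" (len 11), cursors c4@0 c1@3 c2@5 c3@8, authorship 1.2..3.....
After op 7 (delete): buffer="wzewrkvv" (len 8), cursors c4@0 c1@2 c2@3 c3@5, authorship 1..3....
Authorship (.=original, N=cursor N): 1 . . 3 . . . .
Index 7: author = original

Answer: original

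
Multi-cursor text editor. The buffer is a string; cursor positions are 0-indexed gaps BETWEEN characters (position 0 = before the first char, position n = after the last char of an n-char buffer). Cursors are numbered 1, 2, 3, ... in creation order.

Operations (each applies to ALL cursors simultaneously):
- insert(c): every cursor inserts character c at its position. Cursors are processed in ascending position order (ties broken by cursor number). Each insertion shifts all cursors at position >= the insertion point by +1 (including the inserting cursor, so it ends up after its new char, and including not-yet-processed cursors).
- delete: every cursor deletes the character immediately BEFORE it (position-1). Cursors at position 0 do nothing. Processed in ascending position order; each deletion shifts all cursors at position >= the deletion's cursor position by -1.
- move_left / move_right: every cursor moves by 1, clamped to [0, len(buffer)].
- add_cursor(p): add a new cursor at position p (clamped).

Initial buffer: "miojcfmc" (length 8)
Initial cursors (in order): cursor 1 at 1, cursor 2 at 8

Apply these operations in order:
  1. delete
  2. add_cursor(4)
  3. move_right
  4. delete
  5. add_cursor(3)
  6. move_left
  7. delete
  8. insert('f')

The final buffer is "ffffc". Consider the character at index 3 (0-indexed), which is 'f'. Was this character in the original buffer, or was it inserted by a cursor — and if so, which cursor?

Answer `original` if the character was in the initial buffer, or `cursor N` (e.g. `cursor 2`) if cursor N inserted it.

After op 1 (delete): buffer="iojcfm" (len 6), cursors c1@0 c2@6, authorship ......
After op 2 (add_cursor(4)): buffer="iojcfm" (len 6), cursors c1@0 c3@4 c2@6, authorship ......
After op 3 (move_right): buffer="iojcfm" (len 6), cursors c1@1 c3@5 c2@6, authorship ......
After op 4 (delete): buffer="ojc" (len 3), cursors c1@0 c2@3 c3@3, authorship ...
After op 5 (add_cursor(3)): buffer="ojc" (len 3), cursors c1@0 c2@3 c3@3 c4@3, authorship ...
After op 6 (move_left): buffer="ojc" (len 3), cursors c1@0 c2@2 c3@2 c4@2, authorship ...
After op 7 (delete): buffer="c" (len 1), cursors c1@0 c2@0 c3@0 c4@0, authorship .
After op 8 (insert('f')): buffer="ffffc" (len 5), cursors c1@4 c2@4 c3@4 c4@4, authorship 1234.
Authorship (.=original, N=cursor N): 1 2 3 4 .
Index 3: author = 4

Answer: cursor 4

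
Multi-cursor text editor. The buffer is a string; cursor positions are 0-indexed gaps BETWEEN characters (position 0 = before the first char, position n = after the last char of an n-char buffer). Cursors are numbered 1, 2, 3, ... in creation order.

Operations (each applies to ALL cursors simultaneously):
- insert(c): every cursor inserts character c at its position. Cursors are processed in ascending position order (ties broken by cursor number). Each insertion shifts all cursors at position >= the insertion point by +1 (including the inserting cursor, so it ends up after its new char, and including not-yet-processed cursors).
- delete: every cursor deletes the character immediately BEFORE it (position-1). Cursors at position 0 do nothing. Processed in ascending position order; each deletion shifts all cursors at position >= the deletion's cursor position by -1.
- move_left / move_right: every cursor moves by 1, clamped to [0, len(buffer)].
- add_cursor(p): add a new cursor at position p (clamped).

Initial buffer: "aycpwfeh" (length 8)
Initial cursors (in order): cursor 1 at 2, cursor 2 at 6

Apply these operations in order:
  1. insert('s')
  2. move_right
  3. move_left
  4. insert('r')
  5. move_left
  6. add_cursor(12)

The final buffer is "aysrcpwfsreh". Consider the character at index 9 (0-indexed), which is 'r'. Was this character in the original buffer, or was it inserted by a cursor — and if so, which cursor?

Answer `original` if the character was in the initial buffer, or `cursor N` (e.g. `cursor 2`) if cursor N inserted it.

Answer: cursor 2

Derivation:
After op 1 (insert('s')): buffer="ayscpwfseh" (len 10), cursors c1@3 c2@8, authorship ..1....2..
After op 2 (move_right): buffer="ayscpwfseh" (len 10), cursors c1@4 c2@9, authorship ..1....2..
After op 3 (move_left): buffer="ayscpwfseh" (len 10), cursors c1@3 c2@8, authorship ..1....2..
After op 4 (insert('r')): buffer="aysrcpwfsreh" (len 12), cursors c1@4 c2@10, authorship ..11....22..
After op 5 (move_left): buffer="aysrcpwfsreh" (len 12), cursors c1@3 c2@9, authorship ..11....22..
After op 6 (add_cursor(12)): buffer="aysrcpwfsreh" (len 12), cursors c1@3 c2@9 c3@12, authorship ..11....22..
Authorship (.=original, N=cursor N): . . 1 1 . . . . 2 2 . .
Index 9: author = 2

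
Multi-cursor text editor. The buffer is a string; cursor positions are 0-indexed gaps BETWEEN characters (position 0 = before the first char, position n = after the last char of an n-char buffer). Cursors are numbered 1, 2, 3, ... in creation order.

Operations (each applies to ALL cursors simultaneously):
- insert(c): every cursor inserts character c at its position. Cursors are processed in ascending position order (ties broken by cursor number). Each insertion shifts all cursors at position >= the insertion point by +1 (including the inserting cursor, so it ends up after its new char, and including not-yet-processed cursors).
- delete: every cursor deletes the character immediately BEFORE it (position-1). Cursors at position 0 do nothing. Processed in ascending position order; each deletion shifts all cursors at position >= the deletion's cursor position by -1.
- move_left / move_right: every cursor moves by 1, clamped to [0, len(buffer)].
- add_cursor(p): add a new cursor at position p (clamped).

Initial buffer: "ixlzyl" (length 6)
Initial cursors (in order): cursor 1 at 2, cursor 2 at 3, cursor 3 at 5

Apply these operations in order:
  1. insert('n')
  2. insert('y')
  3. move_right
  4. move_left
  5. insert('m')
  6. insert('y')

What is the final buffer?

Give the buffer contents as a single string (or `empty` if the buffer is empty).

After op 1 (insert('n')): buffer="ixnlnzynl" (len 9), cursors c1@3 c2@5 c3@8, authorship ..1.2..3.
After op 2 (insert('y')): buffer="ixnylnyzynyl" (len 12), cursors c1@4 c2@7 c3@11, authorship ..11.22..33.
After op 3 (move_right): buffer="ixnylnyzynyl" (len 12), cursors c1@5 c2@8 c3@12, authorship ..11.22..33.
After op 4 (move_left): buffer="ixnylnyzynyl" (len 12), cursors c1@4 c2@7 c3@11, authorship ..11.22..33.
After op 5 (insert('m')): buffer="ixnymlnymzynyml" (len 15), cursors c1@5 c2@9 c3@14, authorship ..111.222..333.
After op 6 (insert('y')): buffer="ixnymylnymyzynymyl" (len 18), cursors c1@6 c2@11 c3@17, authorship ..1111.2222..3333.

Answer: ixnymylnymyzynymyl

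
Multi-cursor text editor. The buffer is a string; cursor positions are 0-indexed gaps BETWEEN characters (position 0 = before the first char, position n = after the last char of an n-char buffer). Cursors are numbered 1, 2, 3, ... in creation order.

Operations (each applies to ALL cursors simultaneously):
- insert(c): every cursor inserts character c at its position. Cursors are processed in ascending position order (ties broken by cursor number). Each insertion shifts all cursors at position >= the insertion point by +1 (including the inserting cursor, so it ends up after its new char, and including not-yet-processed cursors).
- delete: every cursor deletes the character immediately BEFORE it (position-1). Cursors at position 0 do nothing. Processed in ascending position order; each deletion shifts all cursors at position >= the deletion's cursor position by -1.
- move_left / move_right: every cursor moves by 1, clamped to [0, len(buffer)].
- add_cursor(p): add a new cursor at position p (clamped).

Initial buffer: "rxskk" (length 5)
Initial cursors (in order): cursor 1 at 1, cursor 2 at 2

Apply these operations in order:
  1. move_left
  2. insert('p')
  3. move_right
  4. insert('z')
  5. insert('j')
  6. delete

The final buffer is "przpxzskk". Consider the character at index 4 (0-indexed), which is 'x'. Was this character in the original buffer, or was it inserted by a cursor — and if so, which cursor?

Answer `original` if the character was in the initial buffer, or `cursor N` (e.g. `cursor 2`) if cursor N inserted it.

Answer: original

Derivation:
After op 1 (move_left): buffer="rxskk" (len 5), cursors c1@0 c2@1, authorship .....
After op 2 (insert('p')): buffer="prpxskk" (len 7), cursors c1@1 c2@3, authorship 1.2....
After op 3 (move_right): buffer="prpxskk" (len 7), cursors c1@2 c2@4, authorship 1.2....
After op 4 (insert('z')): buffer="przpxzskk" (len 9), cursors c1@3 c2@6, authorship 1.12.2...
After op 5 (insert('j')): buffer="przjpxzjskk" (len 11), cursors c1@4 c2@8, authorship 1.112.22...
After op 6 (delete): buffer="przpxzskk" (len 9), cursors c1@3 c2@6, authorship 1.12.2...
Authorship (.=original, N=cursor N): 1 . 1 2 . 2 . . .
Index 4: author = original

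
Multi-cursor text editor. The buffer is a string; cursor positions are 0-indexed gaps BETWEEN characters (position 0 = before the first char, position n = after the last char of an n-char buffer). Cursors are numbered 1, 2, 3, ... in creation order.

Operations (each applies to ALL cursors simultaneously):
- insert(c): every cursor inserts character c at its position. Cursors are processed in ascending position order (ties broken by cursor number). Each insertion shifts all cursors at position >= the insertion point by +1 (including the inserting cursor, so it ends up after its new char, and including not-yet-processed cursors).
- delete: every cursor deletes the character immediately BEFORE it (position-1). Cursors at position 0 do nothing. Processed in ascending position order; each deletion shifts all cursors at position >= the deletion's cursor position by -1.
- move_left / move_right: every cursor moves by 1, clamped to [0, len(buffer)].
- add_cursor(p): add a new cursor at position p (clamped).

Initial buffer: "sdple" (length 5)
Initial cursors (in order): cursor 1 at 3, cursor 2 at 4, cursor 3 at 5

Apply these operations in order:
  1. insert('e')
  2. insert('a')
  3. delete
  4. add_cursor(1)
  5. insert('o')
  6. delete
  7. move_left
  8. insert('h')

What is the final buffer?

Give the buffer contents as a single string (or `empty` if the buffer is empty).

After op 1 (insert('e')): buffer="sdpeleee" (len 8), cursors c1@4 c2@6 c3@8, authorship ...1.2.3
After op 2 (insert('a')): buffer="sdpealeaeea" (len 11), cursors c1@5 c2@8 c3@11, authorship ...11.22.33
After op 3 (delete): buffer="sdpeleee" (len 8), cursors c1@4 c2@6 c3@8, authorship ...1.2.3
After op 4 (add_cursor(1)): buffer="sdpeleee" (len 8), cursors c4@1 c1@4 c2@6 c3@8, authorship ...1.2.3
After op 5 (insert('o')): buffer="sodpeoleoeeo" (len 12), cursors c4@2 c1@6 c2@9 c3@12, authorship .4..11.22.33
After op 6 (delete): buffer="sdpeleee" (len 8), cursors c4@1 c1@4 c2@6 c3@8, authorship ...1.2.3
After op 7 (move_left): buffer="sdpeleee" (len 8), cursors c4@0 c1@3 c2@5 c3@7, authorship ...1.2.3
After op 8 (insert('h')): buffer="hsdphelheehe" (len 12), cursors c4@1 c1@5 c2@8 c3@11, authorship 4...11.22.33

Answer: hsdphelheehe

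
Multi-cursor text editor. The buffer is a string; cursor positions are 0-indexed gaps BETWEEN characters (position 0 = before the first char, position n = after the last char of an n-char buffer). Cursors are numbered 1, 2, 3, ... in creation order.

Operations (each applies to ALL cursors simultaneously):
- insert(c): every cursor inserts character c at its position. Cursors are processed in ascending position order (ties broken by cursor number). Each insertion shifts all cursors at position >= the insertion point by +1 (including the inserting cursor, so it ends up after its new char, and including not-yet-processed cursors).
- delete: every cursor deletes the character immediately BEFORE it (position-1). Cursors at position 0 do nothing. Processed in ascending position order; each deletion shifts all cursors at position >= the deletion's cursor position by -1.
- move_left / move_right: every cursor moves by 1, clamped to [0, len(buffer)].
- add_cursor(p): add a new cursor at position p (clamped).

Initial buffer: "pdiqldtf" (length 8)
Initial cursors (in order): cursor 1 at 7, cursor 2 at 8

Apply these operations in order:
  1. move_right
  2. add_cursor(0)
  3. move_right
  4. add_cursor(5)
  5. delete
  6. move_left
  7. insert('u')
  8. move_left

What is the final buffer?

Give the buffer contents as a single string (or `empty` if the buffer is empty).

Answer: udiuquud

Derivation:
After op 1 (move_right): buffer="pdiqldtf" (len 8), cursors c1@8 c2@8, authorship ........
After op 2 (add_cursor(0)): buffer="pdiqldtf" (len 8), cursors c3@0 c1@8 c2@8, authorship ........
After op 3 (move_right): buffer="pdiqldtf" (len 8), cursors c3@1 c1@8 c2@8, authorship ........
After op 4 (add_cursor(5)): buffer="pdiqldtf" (len 8), cursors c3@1 c4@5 c1@8 c2@8, authorship ........
After op 5 (delete): buffer="diqd" (len 4), cursors c3@0 c4@3 c1@4 c2@4, authorship ....
After op 6 (move_left): buffer="diqd" (len 4), cursors c3@0 c4@2 c1@3 c2@3, authorship ....
After op 7 (insert('u')): buffer="udiuquud" (len 8), cursors c3@1 c4@4 c1@7 c2@7, authorship 3..4.12.
After op 8 (move_left): buffer="udiuquud" (len 8), cursors c3@0 c4@3 c1@6 c2@6, authorship 3..4.12.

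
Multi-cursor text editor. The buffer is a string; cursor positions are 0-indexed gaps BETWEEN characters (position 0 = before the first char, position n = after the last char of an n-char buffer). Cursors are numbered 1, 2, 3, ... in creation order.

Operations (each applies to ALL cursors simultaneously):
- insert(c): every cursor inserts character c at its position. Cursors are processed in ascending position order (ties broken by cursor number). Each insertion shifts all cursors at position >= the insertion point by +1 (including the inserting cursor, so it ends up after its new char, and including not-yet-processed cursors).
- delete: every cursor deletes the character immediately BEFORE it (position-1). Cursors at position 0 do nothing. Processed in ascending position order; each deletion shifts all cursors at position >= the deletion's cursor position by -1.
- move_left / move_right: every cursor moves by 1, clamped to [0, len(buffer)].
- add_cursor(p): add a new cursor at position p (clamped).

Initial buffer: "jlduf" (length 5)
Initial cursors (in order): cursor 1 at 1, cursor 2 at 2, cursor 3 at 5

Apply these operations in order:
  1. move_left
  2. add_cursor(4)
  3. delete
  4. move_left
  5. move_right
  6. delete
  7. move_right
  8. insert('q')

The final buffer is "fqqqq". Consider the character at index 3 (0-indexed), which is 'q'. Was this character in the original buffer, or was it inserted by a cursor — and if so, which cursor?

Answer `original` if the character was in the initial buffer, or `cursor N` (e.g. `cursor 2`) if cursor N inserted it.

After op 1 (move_left): buffer="jlduf" (len 5), cursors c1@0 c2@1 c3@4, authorship .....
After op 2 (add_cursor(4)): buffer="jlduf" (len 5), cursors c1@0 c2@1 c3@4 c4@4, authorship .....
After op 3 (delete): buffer="lf" (len 2), cursors c1@0 c2@0 c3@1 c4@1, authorship ..
After op 4 (move_left): buffer="lf" (len 2), cursors c1@0 c2@0 c3@0 c4@0, authorship ..
After op 5 (move_right): buffer="lf" (len 2), cursors c1@1 c2@1 c3@1 c4@1, authorship ..
After op 6 (delete): buffer="f" (len 1), cursors c1@0 c2@0 c3@0 c4@0, authorship .
After op 7 (move_right): buffer="f" (len 1), cursors c1@1 c2@1 c3@1 c4@1, authorship .
After op 8 (insert('q')): buffer="fqqqq" (len 5), cursors c1@5 c2@5 c3@5 c4@5, authorship .1234
Authorship (.=original, N=cursor N): . 1 2 3 4
Index 3: author = 3

Answer: cursor 3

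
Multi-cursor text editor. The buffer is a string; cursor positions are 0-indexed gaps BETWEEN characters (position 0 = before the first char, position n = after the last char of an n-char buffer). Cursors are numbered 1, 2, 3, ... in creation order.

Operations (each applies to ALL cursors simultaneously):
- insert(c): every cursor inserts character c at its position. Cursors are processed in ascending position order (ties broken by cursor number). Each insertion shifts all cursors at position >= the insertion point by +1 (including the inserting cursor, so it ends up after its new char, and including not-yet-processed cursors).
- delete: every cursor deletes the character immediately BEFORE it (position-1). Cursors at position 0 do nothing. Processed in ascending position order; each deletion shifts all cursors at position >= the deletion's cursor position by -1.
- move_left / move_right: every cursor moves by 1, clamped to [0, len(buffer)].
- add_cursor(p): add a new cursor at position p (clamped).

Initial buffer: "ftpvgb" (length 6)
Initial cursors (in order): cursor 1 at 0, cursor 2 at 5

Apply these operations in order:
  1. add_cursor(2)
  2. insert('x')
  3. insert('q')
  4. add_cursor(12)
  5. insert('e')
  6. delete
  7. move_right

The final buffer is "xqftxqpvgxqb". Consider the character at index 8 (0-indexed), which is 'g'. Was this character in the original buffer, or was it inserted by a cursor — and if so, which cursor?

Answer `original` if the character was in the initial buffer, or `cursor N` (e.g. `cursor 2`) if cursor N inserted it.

After op 1 (add_cursor(2)): buffer="ftpvgb" (len 6), cursors c1@0 c3@2 c2@5, authorship ......
After op 2 (insert('x')): buffer="xftxpvgxb" (len 9), cursors c1@1 c3@4 c2@8, authorship 1..3...2.
After op 3 (insert('q')): buffer="xqftxqpvgxqb" (len 12), cursors c1@2 c3@6 c2@11, authorship 11..33...22.
After op 4 (add_cursor(12)): buffer="xqftxqpvgxqb" (len 12), cursors c1@2 c3@6 c2@11 c4@12, authorship 11..33...22.
After op 5 (insert('e')): buffer="xqeftxqepvgxqebe" (len 16), cursors c1@3 c3@8 c2@14 c4@16, authorship 111..333...222.4
After op 6 (delete): buffer="xqftxqpvgxqb" (len 12), cursors c1@2 c3@6 c2@11 c4@12, authorship 11..33...22.
After op 7 (move_right): buffer="xqftxqpvgxqb" (len 12), cursors c1@3 c3@7 c2@12 c4@12, authorship 11..33...22.
Authorship (.=original, N=cursor N): 1 1 . . 3 3 . . . 2 2 .
Index 8: author = original

Answer: original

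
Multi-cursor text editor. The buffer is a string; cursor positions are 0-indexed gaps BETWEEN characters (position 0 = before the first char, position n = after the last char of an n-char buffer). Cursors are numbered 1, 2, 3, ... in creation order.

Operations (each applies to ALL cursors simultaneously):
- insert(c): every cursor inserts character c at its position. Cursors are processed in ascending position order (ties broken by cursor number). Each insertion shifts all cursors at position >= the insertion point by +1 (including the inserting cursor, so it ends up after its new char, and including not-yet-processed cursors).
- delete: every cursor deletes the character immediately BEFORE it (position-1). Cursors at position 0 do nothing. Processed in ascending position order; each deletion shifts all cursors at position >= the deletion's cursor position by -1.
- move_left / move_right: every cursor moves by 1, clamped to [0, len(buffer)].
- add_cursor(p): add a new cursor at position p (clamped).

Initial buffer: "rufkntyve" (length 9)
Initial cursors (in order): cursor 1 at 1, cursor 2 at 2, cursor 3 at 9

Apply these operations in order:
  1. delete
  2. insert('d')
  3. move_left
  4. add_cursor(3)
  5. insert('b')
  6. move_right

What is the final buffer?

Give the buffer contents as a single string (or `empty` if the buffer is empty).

Answer: dbbdfbkntyvbd

Derivation:
After op 1 (delete): buffer="fkntyv" (len 6), cursors c1@0 c2@0 c3@6, authorship ......
After op 2 (insert('d')): buffer="ddfkntyvd" (len 9), cursors c1@2 c2@2 c3@9, authorship 12......3
After op 3 (move_left): buffer="ddfkntyvd" (len 9), cursors c1@1 c2@1 c3@8, authorship 12......3
After op 4 (add_cursor(3)): buffer="ddfkntyvd" (len 9), cursors c1@1 c2@1 c4@3 c3@8, authorship 12......3
After op 5 (insert('b')): buffer="dbbdfbkntyvbd" (len 13), cursors c1@3 c2@3 c4@6 c3@12, authorship 1122.4.....33
After op 6 (move_right): buffer="dbbdfbkntyvbd" (len 13), cursors c1@4 c2@4 c4@7 c3@13, authorship 1122.4.....33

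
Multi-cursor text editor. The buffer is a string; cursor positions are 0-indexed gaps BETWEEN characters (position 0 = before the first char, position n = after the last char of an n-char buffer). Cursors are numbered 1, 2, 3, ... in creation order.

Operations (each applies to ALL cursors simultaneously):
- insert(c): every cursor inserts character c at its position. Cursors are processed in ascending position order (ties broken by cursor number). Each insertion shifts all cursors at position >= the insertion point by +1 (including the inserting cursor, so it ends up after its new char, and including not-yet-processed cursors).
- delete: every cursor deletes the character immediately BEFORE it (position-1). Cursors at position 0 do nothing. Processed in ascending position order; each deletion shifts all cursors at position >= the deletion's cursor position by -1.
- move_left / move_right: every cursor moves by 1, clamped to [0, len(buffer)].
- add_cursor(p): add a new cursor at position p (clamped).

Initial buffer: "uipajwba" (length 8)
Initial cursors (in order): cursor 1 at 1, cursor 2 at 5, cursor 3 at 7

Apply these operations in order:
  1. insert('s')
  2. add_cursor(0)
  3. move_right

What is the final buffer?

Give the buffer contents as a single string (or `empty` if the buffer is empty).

Answer: usipajswbsa

Derivation:
After op 1 (insert('s')): buffer="usipajswbsa" (len 11), cursors c1@2 c2@7 c3@10, authorship .1....2..3.
After op 2 (add_cursor(0)): buffer="usipajswbsa" (len 11), cursors c4@0 c1@2 c2@7 c3@10, authorship .1....2..3.
After op 3 (move_right): buffer="usipajswbsa" (len 11), cursors c4@1 c1@3 c2@8 c3@11, authorship .1....2..3.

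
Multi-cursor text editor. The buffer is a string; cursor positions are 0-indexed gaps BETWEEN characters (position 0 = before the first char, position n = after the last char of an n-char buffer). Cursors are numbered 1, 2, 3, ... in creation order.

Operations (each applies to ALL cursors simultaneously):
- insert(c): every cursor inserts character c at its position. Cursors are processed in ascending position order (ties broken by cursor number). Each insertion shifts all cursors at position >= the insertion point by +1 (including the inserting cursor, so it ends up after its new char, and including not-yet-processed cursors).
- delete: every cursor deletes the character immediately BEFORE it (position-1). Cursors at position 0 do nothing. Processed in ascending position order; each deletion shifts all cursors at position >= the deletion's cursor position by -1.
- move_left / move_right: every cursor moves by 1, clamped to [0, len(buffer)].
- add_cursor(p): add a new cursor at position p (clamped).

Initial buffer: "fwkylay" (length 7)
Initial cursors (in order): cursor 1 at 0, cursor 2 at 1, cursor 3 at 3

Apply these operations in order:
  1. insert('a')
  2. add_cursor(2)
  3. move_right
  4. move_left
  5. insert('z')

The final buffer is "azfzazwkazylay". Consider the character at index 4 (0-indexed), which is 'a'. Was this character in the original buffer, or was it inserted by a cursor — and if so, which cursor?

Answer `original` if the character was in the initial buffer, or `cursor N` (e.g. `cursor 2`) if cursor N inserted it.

Answer: cursor 2

Derivation:
After op 1 (insert('a')): buffer="afawkaylay" (len 10), cursors c1@1 c2@3 c3@6, authorship 1.2..3....
After op 2 (add_cursor(2)): buffer="afawkaylay" (len 10), cursors c1@1 c4@2 c2@3 c3@6, authorship 1.2..3....
After op 3 (move_right): buffer="afawkaylay" (len 10), cursors c1@2 c4@3 c2@4 c3@7, authorship 1.2..3....
After op 4 (move_left): buffer="afawkaylay" (len 10), cursors c1@1 c4@2 c2@3 c3@6, authorship 1.2..3....
After op 5 (insert('z')): buffer="azfzazwkazylay" (len 14), cursors c1@2 c4@4 c2@6 c3@10, authorship 11.422..33....
Authorship (.=original, N=cursor N): 1 1 . 4 2 2 . . 3 3 . . . .
Index 4: author = 2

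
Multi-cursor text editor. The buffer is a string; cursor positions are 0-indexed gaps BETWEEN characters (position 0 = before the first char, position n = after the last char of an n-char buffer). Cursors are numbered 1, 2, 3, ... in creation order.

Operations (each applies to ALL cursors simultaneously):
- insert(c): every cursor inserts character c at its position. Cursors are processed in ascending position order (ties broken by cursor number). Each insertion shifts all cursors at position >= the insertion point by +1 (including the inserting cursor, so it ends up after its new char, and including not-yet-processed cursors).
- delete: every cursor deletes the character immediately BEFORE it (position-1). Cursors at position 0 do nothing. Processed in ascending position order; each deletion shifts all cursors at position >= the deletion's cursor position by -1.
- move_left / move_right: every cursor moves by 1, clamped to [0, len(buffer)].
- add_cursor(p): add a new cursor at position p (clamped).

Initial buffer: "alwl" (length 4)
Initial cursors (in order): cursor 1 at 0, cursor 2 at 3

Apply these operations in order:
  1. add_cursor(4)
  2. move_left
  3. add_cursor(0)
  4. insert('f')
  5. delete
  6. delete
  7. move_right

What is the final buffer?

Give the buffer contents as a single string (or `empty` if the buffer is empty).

Answer: al

Derivation:
After op 1 (add_cursor(4)): buffer="alwl" (len 4), cursors c1@0 c2@3 c3@4, authorship ....
After op 2 (move_left): buffer="alwl" (len 4), cursors c1@0 c2@2 c3@3, authorship ....
After op 3 (add_cursor(0)): buffer="alwl" (len 4), cursors c1@0 c4@0 c2@2 c3@3, authorship ....
After op 4 (insert('f')): buffer="ffalfwfl" (len 8), cursors c1@2 c4@2 c2@5 c3@7, authorship 14..2.3.
After op 5 (delete): buffer="alwl" (len 4), cursors c1@0 c4@0 c2@2 c3@3, authorship ....
After op 6 (delete): buffer="al" (len 2), cursors c1@0 c4@0 c2@1 c3@1, authorship ..
After op 7 (move_right): buffer="al" (len 2), cursors c1@1 c4@1 c2@2 c3@2, authorship ..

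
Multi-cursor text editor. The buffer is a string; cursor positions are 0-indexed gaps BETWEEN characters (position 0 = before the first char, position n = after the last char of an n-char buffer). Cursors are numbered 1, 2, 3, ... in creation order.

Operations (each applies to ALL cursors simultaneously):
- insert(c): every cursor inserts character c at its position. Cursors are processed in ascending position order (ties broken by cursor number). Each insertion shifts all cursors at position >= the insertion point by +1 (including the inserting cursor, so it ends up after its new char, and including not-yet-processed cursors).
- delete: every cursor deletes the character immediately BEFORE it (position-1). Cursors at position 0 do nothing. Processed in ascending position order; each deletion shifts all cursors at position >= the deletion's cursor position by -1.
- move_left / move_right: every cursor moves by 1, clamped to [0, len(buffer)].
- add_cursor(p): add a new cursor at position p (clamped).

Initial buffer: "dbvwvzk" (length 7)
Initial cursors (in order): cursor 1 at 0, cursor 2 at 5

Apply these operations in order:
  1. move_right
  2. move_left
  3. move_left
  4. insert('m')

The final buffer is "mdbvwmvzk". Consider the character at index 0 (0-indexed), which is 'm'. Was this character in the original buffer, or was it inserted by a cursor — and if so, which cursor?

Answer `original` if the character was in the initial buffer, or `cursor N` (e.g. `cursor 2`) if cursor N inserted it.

After op 1 (move_right): buffer="dbvwvzk" (len 7), cursors c1@1 c2@6, authorship .......
After op 2 (move_left): buffer="dbvwvzk" (len 7), cursors c1@0 c2@5, authorship .......
After op 3 (move_left): buffer="dbvwvzk" (len 7), cursors c1@0 c2@4, authorship .......
After op 4 (insert('m')): buffer="mdbvwmvzk" (len 9), cursors c1@1 c2@6, authorship 1....2...
Authorship (.=original, N=cursor N): 1 . . . . 2 . . .
Index 0: author = 1

Answer: cursor 1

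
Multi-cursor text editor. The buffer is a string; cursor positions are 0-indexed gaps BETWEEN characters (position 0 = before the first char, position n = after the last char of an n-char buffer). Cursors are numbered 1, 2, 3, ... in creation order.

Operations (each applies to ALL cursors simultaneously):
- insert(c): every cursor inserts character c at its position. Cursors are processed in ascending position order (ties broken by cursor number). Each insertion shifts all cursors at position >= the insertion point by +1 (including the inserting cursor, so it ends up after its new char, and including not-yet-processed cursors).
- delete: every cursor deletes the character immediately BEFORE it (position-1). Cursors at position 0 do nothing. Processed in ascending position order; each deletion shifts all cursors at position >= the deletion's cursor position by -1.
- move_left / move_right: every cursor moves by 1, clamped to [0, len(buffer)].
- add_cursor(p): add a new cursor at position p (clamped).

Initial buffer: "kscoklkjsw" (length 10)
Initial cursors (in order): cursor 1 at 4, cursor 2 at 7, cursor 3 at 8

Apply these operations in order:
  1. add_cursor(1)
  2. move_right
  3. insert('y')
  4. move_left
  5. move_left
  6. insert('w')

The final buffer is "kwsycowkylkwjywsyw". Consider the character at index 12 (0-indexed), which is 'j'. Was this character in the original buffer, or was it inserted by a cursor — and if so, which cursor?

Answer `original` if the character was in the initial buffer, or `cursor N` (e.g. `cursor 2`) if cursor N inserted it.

After op 1 (add_cursor(1)): buffer="kscoklkjsw" (len 10), cursors c4@1 c1@4 c2@7 c3@8, authorship ..........
After op 2 (move_right): buffer="kscoklkjsw" (len 10), cursors c4@2 c1@5 c2@8 c3@9, authorship ..........
After op 3 (insert('y')): buffer="ksycokylkjysyw" (len 14), cursors c4@3 c1@7 c2@11 c3@13, authorship ..4...1...2.3.
After op 4 (move_left): buffer="ksycokylkjysyw" (len 14), cursors c4@2 c1@6 c2@10 c3@12, authorship ..4...1...2.3.
After op 5 (move_left): buffer="ksycokylkjysyw" (len 14), cursors c4@1 c1@5 c2@9 c3@11, authorship ..4...1...2.3.
After op 6 (insert('w')): buffer="kwsycowkylkwjywsyw" (len 18), cursors c4@2 c1@7 c2@12 c3@15, authorship .4.4..1.1..2.23.3.
Authorship (.=original, N=cursor N): . 4 . 4 . . 1 . 1 . . 2 . 2 3 . 3 .
Index 12: author = original

Answer: original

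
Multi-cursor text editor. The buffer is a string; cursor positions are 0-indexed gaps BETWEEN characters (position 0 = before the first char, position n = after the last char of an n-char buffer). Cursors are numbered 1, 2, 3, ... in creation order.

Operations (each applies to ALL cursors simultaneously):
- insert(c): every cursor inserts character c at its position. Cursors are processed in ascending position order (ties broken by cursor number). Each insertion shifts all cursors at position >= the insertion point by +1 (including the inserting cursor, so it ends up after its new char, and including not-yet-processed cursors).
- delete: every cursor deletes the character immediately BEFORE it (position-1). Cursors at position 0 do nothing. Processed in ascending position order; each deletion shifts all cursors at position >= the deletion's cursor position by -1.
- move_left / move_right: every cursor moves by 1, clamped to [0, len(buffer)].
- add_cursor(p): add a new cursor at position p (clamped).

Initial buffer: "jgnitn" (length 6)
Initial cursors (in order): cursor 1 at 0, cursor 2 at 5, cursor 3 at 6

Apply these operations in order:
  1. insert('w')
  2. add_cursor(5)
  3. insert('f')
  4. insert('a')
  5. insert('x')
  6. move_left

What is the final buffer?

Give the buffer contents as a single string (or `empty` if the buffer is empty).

Answer: wfaxjgnifaxtwfaxnwfax

Derivation:
After op 1 (insert('w')): buffer="wjgnitwnw" (len 9), cursors c1@1 c2@7 c3@9, authorship 1.....2.3
After op 2 (add_cursor(5)): buffer="wjgnitwnw" (len 9), cursors c1@1 c4@5 c2@7 c3@9, authorship 1.....2.3
After op 3 (insert('f')): buffer="wfjgniftwfnwf" (len 13), cursors c1@2 c4@7 c2@10 c3@13, authorship 11....4.22.33
After op 4 (insert('a')): buffer="wfajgnifatwfanwfa" (len 17), cursors c1@3 c4@9 c2@13 c3@17, authorship 111....44.222.333
After op 5 (insert('x')): buffer="wfaxjgnifaxtwfaxnwfax" (len 21), cursors c1@4 c4@11 c2@16 c3@21, authorship 1111....444.2222.3333
After op 6 (move_left): buffer="wfaxjgnifaxtwfaxnwfax" (len 21), cursors c1@3 c4@10 c2@15 c3@20, authorship 1111....444.2222.3333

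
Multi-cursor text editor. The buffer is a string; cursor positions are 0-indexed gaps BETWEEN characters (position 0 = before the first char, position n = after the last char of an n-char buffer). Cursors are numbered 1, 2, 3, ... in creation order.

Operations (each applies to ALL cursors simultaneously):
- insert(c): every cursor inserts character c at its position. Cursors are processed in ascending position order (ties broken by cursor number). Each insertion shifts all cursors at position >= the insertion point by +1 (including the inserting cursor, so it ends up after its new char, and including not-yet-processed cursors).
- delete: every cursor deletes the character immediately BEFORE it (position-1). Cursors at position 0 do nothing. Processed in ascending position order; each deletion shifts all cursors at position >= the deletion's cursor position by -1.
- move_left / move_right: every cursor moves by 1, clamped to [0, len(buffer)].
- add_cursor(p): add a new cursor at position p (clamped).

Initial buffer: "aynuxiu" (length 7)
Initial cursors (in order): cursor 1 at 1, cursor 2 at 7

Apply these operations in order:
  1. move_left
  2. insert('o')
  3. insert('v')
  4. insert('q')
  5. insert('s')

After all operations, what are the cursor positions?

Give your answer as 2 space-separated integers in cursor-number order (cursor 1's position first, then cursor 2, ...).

Answer: 4 14

Derivation:
After op 1 (move_left): buffer="aynuxiu" (len 7), cursors c1@0 c2@6, authorship .......
After op 2 (insert('o')): buffer="oaynuxiou" (len 9), cursors c1@1 c2@8, authorship 1......2.
After op 3 (insert('v')): buffer="ovaynuxiovu" (len 11), cursors c1@2 c2@10, authorship 11......22.
After op 4 (insert('q')): buffer="ovqaynuxiovqu" (len 13), cursors c1@3 c2@12, authorship 111......222.
After op 5 (insert('s')): buffer="ovqsaynuxiovqsu" (len 15), cursors c1@4 c2@14, authorship 1111......2222.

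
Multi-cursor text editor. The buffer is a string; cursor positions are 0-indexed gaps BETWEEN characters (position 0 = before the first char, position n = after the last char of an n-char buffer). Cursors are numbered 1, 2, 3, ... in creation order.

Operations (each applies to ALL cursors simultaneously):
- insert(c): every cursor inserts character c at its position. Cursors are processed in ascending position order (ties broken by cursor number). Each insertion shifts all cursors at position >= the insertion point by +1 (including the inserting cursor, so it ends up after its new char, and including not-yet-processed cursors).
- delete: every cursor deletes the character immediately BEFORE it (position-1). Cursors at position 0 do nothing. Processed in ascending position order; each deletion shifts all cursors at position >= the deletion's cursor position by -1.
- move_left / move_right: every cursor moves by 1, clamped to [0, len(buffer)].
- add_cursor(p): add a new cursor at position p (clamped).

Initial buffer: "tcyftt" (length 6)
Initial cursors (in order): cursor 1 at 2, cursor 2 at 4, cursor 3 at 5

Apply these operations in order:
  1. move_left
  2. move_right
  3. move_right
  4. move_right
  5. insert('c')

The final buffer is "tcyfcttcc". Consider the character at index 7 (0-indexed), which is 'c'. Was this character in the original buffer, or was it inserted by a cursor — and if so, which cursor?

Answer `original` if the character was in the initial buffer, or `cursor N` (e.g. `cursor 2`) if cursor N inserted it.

After op 1 (move_left): buffer="tcyftt" (len 6), cursors c1@1 c2@3 c3@4, authorship ......
After op 2 (move_right): buffer="tcyftt" (len 6), cursors c1@2 c2@4 c3@5, authorship ......
After op 3 (move_right): buffer="tcyftt" (len 6), cursors c1@3 c2@5 c3@6, authorship ......
After op 4 (move_right): buffer="tcyftt" (len 6), cursors c1@4 c2@6 c3@6, authorship ......
After op 5 (insert('c')): buffer="tcyfcttcc" (len 9), cursors c1@5 c2@9 c3@9, authorship ....1..23
Authorship (.=original, N=cursor N): . . . . 1 . . 2 3
Index 7: author = 2

Answer: cursor 2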